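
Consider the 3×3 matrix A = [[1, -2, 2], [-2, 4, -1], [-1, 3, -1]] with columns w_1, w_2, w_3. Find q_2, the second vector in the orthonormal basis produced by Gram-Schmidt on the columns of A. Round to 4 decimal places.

q_2 = (0.1826, -0.3651, 0.9129)

w_1 = (1, -2, -1); ‖w_1‖ = 2.4495, so q_1 = (0.4082, -0.8165, -0.4082).
q_1·w_2 = 0.4082·(-2) + (-0.8165)·4 + (-0.4082)·3 = -5.3072.
u_2 = w_2 + 5.3072·q_1 = (0.1667, -0.3333, 0.8333).
‖u_2‖ = 0.9129, so q_2 = (0.1826, -0.3651, 0.9129).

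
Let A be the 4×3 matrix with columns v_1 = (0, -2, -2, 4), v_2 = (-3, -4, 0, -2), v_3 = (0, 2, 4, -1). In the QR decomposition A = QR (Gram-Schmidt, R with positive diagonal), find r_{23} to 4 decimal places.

v_1 = (0, -2, -2, 4); ‖v_1‖ = 4.8990, so e_1 = (0.0000, -0.4082, -0.4082, 0.8165).
e_1·v_2 = 0.0000·(-3) + (-0.4082)·(-4) + (-0.4082)·0 + 0.8165·(-2) = 0.0000.
u_2 = v_2 + 0.0000·e_1 = (-3.0000, -4.0000, 0.0000, -2.0000).
‖u_2‖ = 5.3852, so e_2 = (-0.5571, -0.7428, 0.0000, -0.3714).
r_{23} = e_2·v_3 = -1.1142.

r_{23} = -1.1142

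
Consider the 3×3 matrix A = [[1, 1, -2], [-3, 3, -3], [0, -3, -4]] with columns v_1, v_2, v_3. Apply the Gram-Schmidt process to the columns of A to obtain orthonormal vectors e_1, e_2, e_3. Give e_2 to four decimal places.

e_1 = v_1/‖v_1‖ = (1, -3, 0)/3.1623 = (0.3162, -0.9487, 0.0000).
r_{12} = e_1·v_2 = -2.5298.
u_2 = v_2 + 2.5298·e_1 = (1.8000, 0.6000, -3.0000).
‖u_2‖ = 3.5496, so e_2 = (0.5071, 0.1690, -0.8452).

e_2 = (0.5071, 0.1690, -0.8452)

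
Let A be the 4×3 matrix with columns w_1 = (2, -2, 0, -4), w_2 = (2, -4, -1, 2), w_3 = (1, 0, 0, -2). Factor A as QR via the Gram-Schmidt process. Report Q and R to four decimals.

Q = [[0.4082, 0.3379, 0.7884], [-0.4082, -0.7433, 0.5299], [0.0000, -0.2027, -0.2844], [-0.8165, 0.5406, 0.1293]], R = [[4.8990, 0.8165, 2.0412], [0.0000, 4.9329, -0.7433], [0.0000, 0.0000, 0.5299]]

q_1 = w_1/‖w_1‖ = (2, -2, 0, -4)/4.8990 = (0.4082, -0.4082, 0.0000, -0.8165).
r_{12} = q_1·w_2 = 0.8165.
u_2 = w_2 − 0.8165·q_1 = (1.6667, -3.6667, -1.0000, 2.6667).
‖u_2‖ = 4.9329, so q_2 = (0.3379, -0.7433, -0.2027, 0.5406).
r_{13} = q_1·w_3 = 2.0412; r_{23} = q_2·w_3 = -0.7433.
u_3 = w_3 − 2.0412·q_1 + 0.7433·q_2 = (0.4178, 0.2808, -0.1507, 0.0685).
‖u_3‖ = 0.5299, so q_3 = (0.7884, 0.5299, -0.2844, 0.1293).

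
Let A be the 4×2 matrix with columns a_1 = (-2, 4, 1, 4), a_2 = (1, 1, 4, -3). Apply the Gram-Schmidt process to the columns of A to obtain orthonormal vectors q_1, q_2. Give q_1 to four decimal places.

q_1 = (-0.3288, 0.6576, 0.1644, 0.6576)

q_1 = a_1/‖a_1‖ = (-2, 4, 1, 4)/6.0828 = (-0.3288, 0.6576, 0.1644, 0.6576).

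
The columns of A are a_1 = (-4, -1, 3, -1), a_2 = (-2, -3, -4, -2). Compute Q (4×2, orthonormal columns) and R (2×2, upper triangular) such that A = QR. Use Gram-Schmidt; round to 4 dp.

a_1 = (-4, -1, 3, -1); ‖a_1‖ = 5.1962, so q_1 = (-0.7698, -0.1925, 0.5774, -0.1925).
q_1·a_2 = (-0.7698)·(-2) + (-0.1925)·(-3) + 0.5774·(-4) + (-0.1925)·(-2) = 0.1925.
u_2 = a_2 − 0.1925·q_1 = (-1.8519, -2.9630, -4.1111, -1.9630).
‖u_2‖ = 5.7413, so q_2 = (-0.3225, -0.5161, -0.7161, -0.3419).

Q = [[-0.7698, -0.3225], [-0.1925, -0.5161], [0.5774, -0.7161], [-0.1925, -0.3419]], R = [[5.1962, 0.1925], [0.0000, 5.7413]]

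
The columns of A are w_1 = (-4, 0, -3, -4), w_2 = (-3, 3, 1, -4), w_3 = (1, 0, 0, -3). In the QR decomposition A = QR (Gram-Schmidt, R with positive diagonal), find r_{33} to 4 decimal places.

r_{33} = 2.7530

e_1 = w_1/‖w_1‖ = (-4, 0, -3, -4)/6.4031 = (-0.6247, 0.0000, -0.4685, -0.6247).
r_{12} = e_1·w_2 = 3.9043.
u_2 = w_2 − 3.9043·e_1 = (-0.5610, 3.0000, 2.8293, -1.5610).
‖u_2‖ = 4.4448, so e_2 = (-0.1262, 0.6749, 0.6365, -0.3512).
r_{13} = e_1·w_3 = 1.2494; r_{23} = e_2·w_3 = 0.9274.
u_3 = w_3 − 1.2494·e_1 − 0.9274·e_2 = (1.8975, -0.6259, -0.0049, -1.8938).
r_{33} = ‖u_3‖ = 2.7530.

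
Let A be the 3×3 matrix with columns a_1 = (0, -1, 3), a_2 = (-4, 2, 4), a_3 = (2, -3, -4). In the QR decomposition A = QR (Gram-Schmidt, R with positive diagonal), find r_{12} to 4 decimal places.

r_{12} = 3.1623

a_1 = (0, -1, 3); ‖a_1‖ = 3.1623, so e_1 = (0.0000, -0.3162, 0.9487).
r_{12} = e_1·a_2 = 3.1623.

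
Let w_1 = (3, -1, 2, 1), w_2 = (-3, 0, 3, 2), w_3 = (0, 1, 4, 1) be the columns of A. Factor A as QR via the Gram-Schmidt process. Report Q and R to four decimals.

Q = [[0.7746, -0.5979, 0.1260], [-0.2582, -0.0142, 0.7788], [0.5164, 0.6690, 0.4231], [0.2582, 0.4413, -0.4456]], R = [[3.8730, -0.2582, 2.0656], [0.0000, 4.6833, 3.1032], [0.0000, 0.0000, 2.0257]]

e_1 = w_1/‖w_1‖ = (3, -1, 2, 1)/3.8730 = (0.7746, -0.2582, 0.5164, 0.2582).
r_{12} = e_1·w_2 = -0.2582.
u_2 = w_2 + 0.2582·e_1 = (-2.8000, -0.0667, 3.1333, 2.0667).
‖u_2‖ = 4.6833, so e_2 = (-0.5979, -0.0142, 0.6690, 0.4413).
r_{13} = e_1·w_3 = 2.0656; r_{23} = e_2·w_3 = 3.1032.
u_3 = w_3 − 2.0656·e_1 − 3.1032·e_2 = (0.2553, 1.5775, 0.8571, -0.9027).
‖u_3‖ = 2.0257, so e_3 = (0.1260, 0.7788, 0.4231, -0.4456).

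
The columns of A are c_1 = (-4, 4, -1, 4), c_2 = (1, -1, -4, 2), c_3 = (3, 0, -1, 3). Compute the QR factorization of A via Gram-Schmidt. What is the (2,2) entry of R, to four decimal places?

r_{22} = 4.6555

c_1 = (-4, 4, -1, 4); ‖c_1‖ = 7.0000, so e_1 = (-0.5714, 0.5714, -0.1429, 0.5714).
e_1·c_2 = (-0.5714)·1 + 0.5714·(-1) + (-0.1429)·(-4) + 0.5714·2 = 0.5714.
u_2 = c_2 − 0.5714·e_1 = (1.3265, -1.3265, -3.9184, 1.6735).
r_{22} = ‖u_2‖ = 4.6555.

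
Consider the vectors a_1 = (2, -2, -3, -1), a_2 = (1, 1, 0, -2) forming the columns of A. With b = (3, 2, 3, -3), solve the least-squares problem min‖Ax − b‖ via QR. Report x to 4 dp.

x = (-0.4423, 1.9808)

a_1 = (2, -2, -3, -1); ‖a_1‖ = 4.2426, so q_1 = (0.4714, -0.4714, -0.7071, -0.2357).
q_1·a_2 = 0.4714·1 + (-0.4714)·1 + (-0.7071)·0 + (-0.2357)·(-2) = 0.4714.
u_2 = a_2 − 0.4714·q_1 = (0.7778, 1.2222, 0.3333, -1.8889).
‖u_2‖ = 2.4037, so q_2 = (0.3236, 0.5085, 0.1387, -0.7858).
Qᵀb = (-0.9428, 4.7612).
Back-substitute: x_2 = 4.7612/2.4037 = 1.9808.
x_1 = (-0.9428 − 0.4714·1.9808)/4.2426 = -0.4423.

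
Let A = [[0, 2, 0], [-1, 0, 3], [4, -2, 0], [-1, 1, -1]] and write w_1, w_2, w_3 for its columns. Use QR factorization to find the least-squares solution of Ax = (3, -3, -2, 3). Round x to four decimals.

w_1 = (0, -1, 4, -1); ‖w_1‖ = 4.2426, so e_1 = (0.0000, -0.2357, 0.9428, -0.2357).
e_1·w_2 = 0.0000·2 + (-0.2357)·0 + 0.9428·(-2) + (-0.2357)·1 = -2.1213.
u_2 = w_2 + 2.1213·e_1 = (2.0000, -0.5000, 0.0000, 0.5000).
‖u_2‖ = 2.1213, so e_2 = (0.9428, -0.2357, 0.0000, 0.2357).
e_1·w_3 = 0.0000·0 + (-0.2357)·3 + 0.9428·0 + (-0.2357)·(-1) = -0.4714; e_2·w_3 = 0.9428·0 + (-0.2357)·3 + 0.0000·0 + 0.2357·(-1) = -0.9428.
u_3 = w_3 + 0.4714·e_1 + 0.9428·e_2 = (0.8889, 2.6667, 0.4444, -0.8889).
‖u_3‖ = 2.9814, so e_3 = (0.2981, 0.8944, 0.1491, -0.2981).
Qᵀb = (-1.8856, 4.2426, -2.9814).
Back-substitute: x_3 = -2.9814/2.9814 = -1.0000.
x_2 = (4.2426 + 0.9428·(-1.0000))/2.1213 = 1.5556.
x_1 = (-1.8856 + 2.1213·1.5556 + 0.4714·(-1.0000))/4.2426 = 0.2222.

x = (0.2222, 1.5556, -1.0000)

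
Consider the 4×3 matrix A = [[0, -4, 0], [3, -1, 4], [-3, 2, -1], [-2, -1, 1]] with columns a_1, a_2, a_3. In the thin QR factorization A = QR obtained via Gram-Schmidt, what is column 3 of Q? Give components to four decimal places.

e_1 = a_1/‖a_1‖ = (0, 3, -3, -2)/4.6904 = (0.0000, 0.6396, -0.6396, -0.4264).
r_{12} = e_1·a_2 = -1.4924.
u_2 = a_2 + 1.4924·e_1 = (-4.0000, -0.0455, 1.0455, -1.6364).
‖u_2‖ = 4.4467, so e_2 = (-0.8996, -0.0102, 0.2351, -0.3680).
r_{13} = e_1·a_3 = 2.7716; r_{23} = e_2·a_3 = -0.6440.
u_3 = a_3 − 2.7716·e_1 + 0.6440·e_2 = (-0.5793, 2.2207, 0.9241, 1.9448).
‖u_3‖ = 3.1470, so e_3 = (-0.1841, 0.7057, 0.2937, 0.6180).

e_3 = (-0.1841, 0.7057, 0.2937, 0.6180)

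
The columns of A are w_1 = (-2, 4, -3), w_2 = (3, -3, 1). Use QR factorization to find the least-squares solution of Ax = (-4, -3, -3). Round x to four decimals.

e_1 = w_1/‖w_1‖ = (-2, 4, -3)/5.3852 = (-0.3714, 0.7428, -0.5571).
r_{12} = e_1·w_2 = -3.8996.
u_2 = w_2 + 3.8996·e_1 = (1.5517, -0.1034, -1.1724).
‖u_2‖ = 1.9476, so e_2 = (0.7967, -0.0531, -0.6020).
Qᵀb = (0.9285, -1.2217).
Back-substitute: x_2 = -1.2217/1.9476 = -0.6273.
x_1 = (0.9285 + 3.8996·(-0.6273))/5.3852 = -0.2818.

x = (-0.2818, -0.6273)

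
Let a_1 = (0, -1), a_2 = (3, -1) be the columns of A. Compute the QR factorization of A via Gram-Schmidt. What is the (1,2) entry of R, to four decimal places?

a_1 = (0, -1); ‖a_1‖ = 1.0000, so e_1 = (0.0000, -1.0000).
r_{12} = e_1·a_2 = 1.0000.

r_{12} = 1.0000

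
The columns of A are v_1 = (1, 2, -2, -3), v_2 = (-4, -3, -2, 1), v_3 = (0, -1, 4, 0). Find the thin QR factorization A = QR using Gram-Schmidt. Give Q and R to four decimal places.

v_1 = (1, 2, -2, -3); ‖v_1‖ = 4.2426, so e_1 = (0.2357, 0.4714, -0.4714, -0.7071).
e_1·v_2 = 0.2357·(-4) + 0.4714·(-3) + (-0.4714)·(-2) + (-0.7071)·1 = -2.1213.
u_2 = v_2 + 2.1213·e_1 = (-3.5000, -2.0000, -3.0000, -0.5000).
‖u_2‖ = 5.0498, so e_2 = (-0.6931, -0.3961, -0.5941, -0.0990).
e_1·v_3 = 0.2357·0 + 0.4714·(-1) + (-0.4714)·4 + (-0.7071)·0 = -2.3570; e_2·v_3 = (-0.6931)·0 + (-0.3961)·(-1) + (-0.5941)·4 + (-0.0990)·0 = -1.9803.
u_3 = v_3 + 2.3570·e_1 + 1.9803·e_2 = (-0.8170, -0.6732, 1.7124, -1.8627).
‖u_3‖ = 2.7428, so e_3 = (-0.2979, -0.2454, 0.6243, -0.6791).

Q = [[0.2357, -0.6931, -0.2979], [0.4714, -0.3961, -0.2454], [-0.4714, -0.5941, 0.6243], [-0.7071, -0.0990, -0.6791]], R = [[4.2426, -2.1213, -2.3570], [0.0000, 5.0498, -1.9803], [0.0000, 0.0000, 2.7428]]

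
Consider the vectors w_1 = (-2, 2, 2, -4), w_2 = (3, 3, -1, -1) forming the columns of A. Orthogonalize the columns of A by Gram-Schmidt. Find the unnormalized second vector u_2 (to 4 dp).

w_1 = (-2, 2, 2, -4); ‖w_1‖ = 5.2915, so e_1 = (-0.3780, 0.3780, 0.3780, -0.7559).
e_1·w_2 = (-0.3780)·3 + 0.3780·3 + 0.3780·(-1) + (-0.7559)·(-1) = 0.3780.
u_2 = w_2 − 0.3780·e_1 = (3.1429, 2.8571, -1.1429, -0.7143).

u_2 = (3.1429, 2.8571, -1.1429, -0.7143)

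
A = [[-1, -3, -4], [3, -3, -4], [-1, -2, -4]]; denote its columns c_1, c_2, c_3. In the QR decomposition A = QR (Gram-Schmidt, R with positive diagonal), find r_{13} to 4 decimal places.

c_1 = (-1, 3, -1); ‖c_1‖ = 3.3166, so e_1 = (-0.3015, 0.9045, -0.3015).
r_{13} = e_1·c_3 = -1.2060.

r_{13} = -1.2060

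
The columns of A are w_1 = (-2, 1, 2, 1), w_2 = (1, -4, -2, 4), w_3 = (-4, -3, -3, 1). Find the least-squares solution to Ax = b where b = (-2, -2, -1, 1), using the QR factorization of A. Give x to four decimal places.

w_1 = (-2, 1, 2, 1); ‖w_1‖ = 3.1623, so e_1 = (-0.6325, 0.3162, 0.6325, 0.3162).
e_1·w_2 = (-0.6325)·1 + 0.3162·(-4) + 0.6325·(-2) + 0.3162·4 = -1.8974.
u_2 = w_2 + 1.8974·e_1 = (-0.2000, -3.4000, -0.8000, 4.6000).
‖u_2‖ = 5.7793, so e_2 = (-0.0346, -0.5883, -0.1384, 0.7959).
e_1·w_3 = (-0.6325)·(-4) + 0.3162·(-3) + 0.6325·(-3) + 0.3162·1 = 0.0000; e_2·w_3 = (-0.0346)·(-4) + (-0.5883)·(-3) + (-0.1384)·(-3) + 0.7959·1 = 3.1146.
u_3 = w_3 − 0.0000·e_1 − 3.1146·e_2 = (-3.8922, -1.1677, -2.5689, -1.4790).
‖u_3‖ = 5.0299, so e_3 = (-0.7738, -0.2321, -0.5107, -0.2941).
Qᵀb = (0.3162, 2.1802, 2.2286).
Back-substitute: x_3 = 2.2286/5.0299 = 0.4431.
x_2 = (2.1802 − 3.1146·0.4431)/5.7793 = 0.1385.
x_1 = (0.3162 + 1.8974·0.1385 − 0.0000·0.4431)/3.1623 = 0.1831.

x = (0.1831, 0.1385, 0.4431)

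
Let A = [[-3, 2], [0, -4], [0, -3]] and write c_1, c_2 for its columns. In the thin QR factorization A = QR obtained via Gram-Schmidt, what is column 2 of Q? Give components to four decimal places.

q_2 = (0.0000, -0.8000, -0.6000)

c_1 = (-3, 0, 0); ‖c_1‖ = 3.0000, so q_1 = (-1.0000, 0.0000, 0.0000).
q_1·c_2 = (-1.0000)·2 + 0.0000·(-4) + 0.0000·(-3) = -2.0000.
u_2 = c_2 + 2.0000·q_1 = (0.0000, -4.0000, -3.0000).
‖u_2‖ = 5.0000, so q_2 = (0.0000, -0.8000, -0.6000).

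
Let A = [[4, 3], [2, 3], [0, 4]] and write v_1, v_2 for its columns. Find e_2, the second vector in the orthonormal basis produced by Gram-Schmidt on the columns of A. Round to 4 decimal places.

e_2 = (-0.1422, 0.2844, 0.9481)

e_1 = v_1/‖v_1‖ = (4, 2, 0)/4.4721 = (0.8944, 0.4472, 0.0000).
r_{12} = e_1·v_2 = 4.0249.
u_2 = v_2 − 4.0249·e_1 = (-0.6000, 1.2000, 4.0000).
‖u_2‖ = 4.2190, so e_2 = (-0.1422, 0.2844, 0.9481).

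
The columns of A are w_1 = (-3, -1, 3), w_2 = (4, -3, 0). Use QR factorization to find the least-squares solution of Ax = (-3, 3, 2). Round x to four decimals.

q_1 = w_1/‖w_1‖ = (-3, -1, 3)/4.3589 = (-0.6882, -0.2294, 0.6882).
r_{12} = q_1·w_2 = -2.0647.
u_2 = w_2 + 2.0647·q_1 = (2.5789, -3.4737, 1.4211).
‖u_2‖ = 4.5538, so q_2 = (0.5663, -0.7628, 0.3121).
Qᵀb = (2.7530, -3.3633).
Back-substitute: x_2 = -3.3633/4.5538 = -0.7386.
x_1 = (2.7530 + 2.0647·(-0.7386))/4.3589 = 0.2817.

x = (0.2817, -0.7386)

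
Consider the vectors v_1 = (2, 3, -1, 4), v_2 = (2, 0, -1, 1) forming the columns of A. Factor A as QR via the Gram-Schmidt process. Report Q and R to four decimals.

v_1 = (2, 3, -1, 4); ‖v_1‖ = 5.4772, so q_1 = (0.3651, 0.5477, -0.1826, 0.7303).
q_1·v_2 = 0.3651·2 + 0.5477·0 + (-0.1826)·(-1) + 0.7303·1 = 1.6432.
u_2 = v_2 − 1.6432·q_1 = (1.4000, -0.9000, -0.7000, -0.2000).
‖u_2‖ = 1.8166, so q_2 = (0.7707, -0.4954, -0.3853, -0.1101).

Q = [[0.3651, 0.7707], [0.5477, -0.4954], [-0.1826, -0.3853], [0.7303, -0.1101]], R = [[5.4772, 1.6432], [0.0000, 1.8166]]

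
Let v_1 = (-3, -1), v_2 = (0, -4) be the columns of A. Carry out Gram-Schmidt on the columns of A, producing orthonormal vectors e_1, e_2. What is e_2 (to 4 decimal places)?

e_1 = v_1/‖v_1‖ = (-3, -1)/3.1623 = (-0.9487, -0.3162).
r_{12} = e_1·v_2 = 1.2649.
u_2 = v_2 − 1.2649·e_1 = (1.2000, -3.6000).
‖u_2‖ = 3.7947, so e_2 = (0.3162, -0.9487).

e_2 = (0.3162, -0.9487)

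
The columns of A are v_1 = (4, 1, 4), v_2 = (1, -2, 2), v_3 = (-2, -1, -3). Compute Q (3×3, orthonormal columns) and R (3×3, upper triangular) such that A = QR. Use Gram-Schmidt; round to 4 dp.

v_1 = (4, 1, 4); ‖v_1‖ = 5.7446, so e_1 = (0.6963, 0.1741, 0.6963).
e_1·v_2 = 0.6963·1 + 0.1741·(-2) + 0.6963·2 = 1.7408.
u_2 = v_2 − 1.7408·e_1 = (-0.2121, -2.3030, 0.7879).
‖u_2‖ = 2.4433, so e_2 = (-0.0868, -0.9426, 0.3225).
e_1·v_3 = 0.6963·(-2) + 0.1741·(-1) + 0.6963·(-3) = -3.6556; e_2·v_3 = (-0.0868)·(-2) + (-0.9426)·(-1) + 0.3225·(-3) = 0.1488.
u_3 = v_3 + 3.6556·e_1 − 0.1488·e_2 = (0.5584, -0.2234, -0.5025).
‖u_3‖ = 0.7837, so e_3 = (0.7125, -0.2850, -0.6412).

Q = [[0.6963, -0.0868, 0.7125], [0.1741, -0.9426, -0.2850], [0.6963, 0.3225, -0.6412]], R = [[5.7446, 1.7408, -3.6556], [0.0000, 2.4433, 0.1488], [0.0000, 0.0000, 0.7837]]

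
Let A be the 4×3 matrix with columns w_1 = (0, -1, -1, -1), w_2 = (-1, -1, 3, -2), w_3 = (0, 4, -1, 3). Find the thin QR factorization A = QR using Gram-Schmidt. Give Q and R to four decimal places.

w_1 = (0, -1, -1, -1); ‖w_1‖ = 1.7321, so e_1 = (0.0000, -0.5774, -0.5774, -0.5774).
e_1·w_2 = 0.0000·(-1) + (-0.5774)·(-1) + (-0.5774)·3 + (-0.5774)·(-2) = 0.0000.
u_2 = w_2 + 0.0000·e_1 = (-1.0000, -1.0000, 3.0000, -2.0000).
‖u_2‖ = 3.8730, so e_2 = (-0.2582, -0.2582, 0.7746, -0.5164).
e_1·w_3 = 0.0000·0 + (-0.5774)·4 + (-0.5774)·(-1) + (-0.5774)·3 = -3.4641; e_2·w_3 = (-0.2582)·0 + (-0.2582)·4 + 0.7746·(-1) + (-0.5164)·3 = -3.3566.
u_3 = w_3 + 3.4641·e_1 + 3.3566·e_2 = (-0.8667, 1.1333, -0.4000, -0.7333).
‖u_3‖ = 1.6533, so e_3 = (-0.5242, 0.6855, -0.2419, -0.4436).

Q = [[0.0000, -0.2582, -0.5242], [-0.5774, -0.2582, 0.6855], [-0.5774, 0.7746, -0.2419], [-0.5774, -0.5164, -0.4436]], R = [[1.7321, 0.0000, -3.4641], [0.0000, 3.8730, -3.3566], [0.0000, 0.0000, 1.6533]]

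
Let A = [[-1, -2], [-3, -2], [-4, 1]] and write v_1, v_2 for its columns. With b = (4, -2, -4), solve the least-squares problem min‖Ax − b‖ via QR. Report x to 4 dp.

v_1 = (-1, -3, -4); ‖v_1‖ = 5.0990, so e_1 = (-0.1961, -0.5883, -0.7845).
e_1·v_2 = (-0.1961)·(-2) + (-0.5883)·(-2) + (-0.7845)·1 = 0.7845.
u_2 = v_2 − 0.7845·e_1 = (-1.8462, -1.5385, 1.6154).
‖u_2‖ = 2.8956, so e_2 = (-0.6376, -0.5313, 0.5579).
Qᵀb = (3.5301, -3.7191).
Back-substitute: x_2 = -3.7191/2.8956 = -1.2844.
x_1 = (3.5301 − 0.7845·(-1.2844))/5.0990 = 0.8899.

x = (0.8899, -1.2844)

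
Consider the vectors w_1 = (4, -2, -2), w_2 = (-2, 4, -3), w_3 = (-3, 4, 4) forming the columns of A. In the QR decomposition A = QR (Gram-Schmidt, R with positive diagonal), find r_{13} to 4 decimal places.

w_1 = (4, -2, -2); ‖w_1‖ = 4.8990, so q_1 = (0.8165, -0.4082, -0.4082).
r_{13} = q_1·w_3 = -5.7155.

r_{13} = -5.7155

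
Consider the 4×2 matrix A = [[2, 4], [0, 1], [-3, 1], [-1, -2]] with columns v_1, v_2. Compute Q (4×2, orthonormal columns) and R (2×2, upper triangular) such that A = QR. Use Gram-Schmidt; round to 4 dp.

e_1 = v_1/‖v_1‖ = (2, 0, -3, -1)/3.7417 = (0.5345, 0.0000, -0.8018, -0.2673).
r_{12} = e_1·v_2 = 1.8708.
u_2 = v_2 − 1.8708·e_1 = (3.0000, 1.0000, 2.5000, -1.5000).
‖u_2‖ = 4.3012, so e_2 = (0.6975, 0.2325, 0.5812, -0.3487).

Q = [[0.5345, 0.6975], [0.0000, 0.2325], [-0.8018, 0.5812], [-0.2673, -0.3487]], R = [[3.7417, 1.8708], [0.0000, 4.3012]]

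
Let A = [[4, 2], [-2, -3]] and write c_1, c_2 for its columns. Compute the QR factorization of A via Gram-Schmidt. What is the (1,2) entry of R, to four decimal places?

r_{12} = 3.1305

e_1 = c_1/‖c_1‖ = (4, -2)/4.4721 = (0.8944, -0.4472).
r_{12} = e_1·c_2 = 3.1305.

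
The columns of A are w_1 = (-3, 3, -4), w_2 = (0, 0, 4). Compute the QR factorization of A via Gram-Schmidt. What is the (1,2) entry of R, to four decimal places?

w_1 = (-3, 3, -4); ‖w_1‖ = 5.8310, so e_1 = (-0.5145, 0.5145, -0.6860).
r_{12} = e_1·w_2 = -2.7440.

r_{12} = -2.7440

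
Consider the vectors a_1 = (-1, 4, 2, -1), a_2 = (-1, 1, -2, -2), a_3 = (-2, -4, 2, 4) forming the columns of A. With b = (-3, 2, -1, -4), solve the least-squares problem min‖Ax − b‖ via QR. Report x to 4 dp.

x = (0.5478, 1.7727, 0.3122)

a_1 = (-1, 4, 2, -1); ‖a_1‖ = 4.6904, so e_1 = (-0.2132, 0.8528, 0.4264, -0.2132).
e_1·a_2 = (-0.2132)·(-1) + 0.8528·1 + 0.4264·(-2) + (-0.2132)·(-2) = 0.6396.
u_2 = a_2 − 0.6396·e_1 = (-0.8636, 0.4545, -2.2727, -1.8636).
‖u_2‖ = 3.0969, so e_2 = (-0.2789, 0.1468, -0.7339, -0.6018).
e_1·a_3 = (-0.2132)·(-2) + 0.8528·(-4) + 0.4264·2 + (-0.2132)·4 = -2.9848; e_2·a_3 = (-0.2789)·(-2) + 0.1468·(-4) + (-0.7339)·2 + (-0.6018)·4 = -3.9042.
u_3 = a_3 + 2.9848·e_1 + 3.9042·e_2 = (-3.7251, -0.8815, 0.4076, 1.0142).
‖u_3‖ = 3.9810, so e_3 = (-0.9357, -0.2214, 0.1024, 0.2548).
Qᵀb = (2.7716, 4.2711, 1.2429).
Back-substitute: x_3 = 1.2429/3.9810 = 0.3122.
x_2 = (4.2711 + 3.9042·0.3122)/3.0969 = 1.7727.
x_1 = (2.7716 − 0.6396·1.7727 + 2.9848·0.3122)/4.6904 = 0.5478.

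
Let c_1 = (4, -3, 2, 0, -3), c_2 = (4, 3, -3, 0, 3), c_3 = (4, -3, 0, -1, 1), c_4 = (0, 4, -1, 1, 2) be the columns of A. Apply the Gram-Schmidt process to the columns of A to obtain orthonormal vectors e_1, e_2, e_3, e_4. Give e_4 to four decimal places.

e_4 = (0.0983, 0.1780, 0.7861, 0.3363, 0.4771)

c_1 = (4, -3, 2, 0, -3); ‖c_1‖ = 6.1644, so e_1 = (0.6489, -0.4867, 0.3244, 0.0000, -0.4867).
e_1·c_2 = 0.6489·4 + (-0.4867)·3 + 0.3244·(-3) + 0.0000·0 + (-0.4867)·3 = -1.2978.
u_2 = c_2 + 1.2978·e_1 = (4.8421, 2.3684, -2.5789, 0.0000, 2.3684).
‖u_2‖ = 6.4277, so e_2 = (0.7533, 0.3685, -0.4012, 0.0000, 0.3685).
e_1·c_3 = 0.6489·4 + (-0.4867)·(-3) + 0.3244·0 + 0.0000·(-1) + (-0.4867)·1 = 3.5689; e_2·c_3 = 0.7533·4 + 0.3685·(-3) + (-0.4012)·0 + 0.0000·(-1) + 0.3685·1 = 2.2763.
u_3 = c_3 − 3.5689·e_1 − 2.2763·e_2 = (-0.0306, -2.1019, -0.2446, -1.0000, 1.8981).
‖u_3‖ = 3.0136, so e_3 = (-0.0101, -0.6975, -0.0812, -0.3318, 0.6298).
e_1·c_4 = 0.6489·0 + (-0.4867)·4 + 0.3244·(-1) + 0.0000·1 + (-0.4867)·2 = -3.2444; e_2·c_4 = 0.7533·0 + 0.3685·4 + (-0.4012)·(-1) + 0.0000·1 + 0.3685·2 = 2.6120; e_3·c_4 = (-0.0101)·0 + (-0.6975)·4 + (-0.0812)·(-1) + (-0.3318)·1 + 0.6298·2 = -1.7809.
u_4 = c_4 + 3.2444·e_1 − 2.6120·e_2 + 1.7809·e_3 = (0.1195, 0.2164, 0.9561, 0.4090, 0.5803).
‖u_4‖ = 1.2163, so e_4 = (0.0983, 0.1780, 0.7861, 0.3363, 0.4771).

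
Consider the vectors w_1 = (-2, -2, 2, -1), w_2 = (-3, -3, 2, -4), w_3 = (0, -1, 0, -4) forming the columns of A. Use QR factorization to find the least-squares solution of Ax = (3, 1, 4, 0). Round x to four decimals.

x = (7.7526, -6.3196, 4.2680)

w_1 = (-2, -2, 2, -1); ‖w_1‖ = 3.6056, so e_1 = (-0.5547, -0.5547, 0.5547, -0.2774).
e_1·w_2 = (-0.5547)·(-3) + (-0.5547)·(-3) + 0.5547·2 + (-0.2774)·(-4) = 5.5470.
u_2 = w_2 − 5.5470·e_1 = (0.0769, 0.0769, -1.0769, -2.4615).
‖u_2‖ = 2.6890, so e_2 = (0.0286, 0.0286, -0.4005, -0.9154).
e_1·w_3 = (-0.5547)·0 + (-0.5547)·(-1) + 0.5547·0 + (-0.2774)·(-4) = 1.6641; e_2·w_3 = 0.0286·0 + 0.0286·(-1) + (-0.4005)·0 + (-0.9154)·(-4) = 3.6330.
u_3 = w_3 − 1.6641·e_1 − 3.6330·e_2 = (0.8191, -0.1809, 0.5319, -0.2128).
‖u_3‖ = 1.0158, so e_3 = (0.8064, -0.1780, 0.5236, -0.2094).
Qᵀb = (0.0000, -1.4875, 4.3356).
Back-substitute: x_3 = 4.3356/1.0158 = 4.2680.
x_2 = (-1.4875 − 3.6330·4.2680)/2.6890 = -6.3196.
x_1 = (0.0000 − 5.5470·(-6.3196) − 1.6641·4.2680)/3.6056 = 7.7526.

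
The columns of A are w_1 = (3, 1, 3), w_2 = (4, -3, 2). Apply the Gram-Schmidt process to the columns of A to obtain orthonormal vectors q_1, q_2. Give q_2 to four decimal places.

q_2 = (0.3939, -0.9148, -0.0889)

w_1 = (3, 1, 3); ‖w_1‖ = 4.3589, so q_1 = (0.6882, 0.2294, 0.6882).
q_1·w_2 = 0.6882·4 + 0.2294·(-3) + 0.6882·2 = 3.4412.
u_2 = w_2 − 3.4412·q_1 = (1.6316, -3.7895, -0.3684).
‖u_2‖ = 4.1422, so q_2 = (0.3939, -0.9148, -0.0889).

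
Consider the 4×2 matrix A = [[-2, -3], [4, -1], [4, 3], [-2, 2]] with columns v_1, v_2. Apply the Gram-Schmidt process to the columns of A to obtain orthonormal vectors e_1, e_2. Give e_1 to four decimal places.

e_1 = v_1/‖v_1‖ = (-2, 4, 4, -2)/6.3246 = (-0.3162, 0.6325, 0.6325, -0.3162).

e_1 = (-0.3162, 0.6325, 0.6325, -0.3162)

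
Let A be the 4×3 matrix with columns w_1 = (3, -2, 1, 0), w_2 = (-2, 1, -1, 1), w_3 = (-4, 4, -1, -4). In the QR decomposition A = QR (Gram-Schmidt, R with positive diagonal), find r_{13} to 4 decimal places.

q_1 = w_1/‖w_1‖ = (3, -2, 1, 0)/3.7417 = (0.8018, -0.5345, 0.2673, 0.0000).
r_{13} = q_1·w_3 = -5.6125.

r_{13} = -5.6125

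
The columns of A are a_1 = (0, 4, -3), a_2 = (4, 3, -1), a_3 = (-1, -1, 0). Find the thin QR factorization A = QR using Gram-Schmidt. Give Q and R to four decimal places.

a_1 = (0, 4, -3); ‖a_1‖ = 5.0000, so e_1 = (0.0000, 0.8000, -0.6000).
e_1·a_2 = 0.0000·4 + 0.8000·3 + (-0.6000)·(-1) = 3.0000.
u_2 = a_2 − 3.0000·e_1 = (4.0000, 0.6000, 0.8000).
‖u_2‖ = 4.1231, so e_2 = (0.9701, 0.1455, 0.1940).
e_1·a_3 = 0.0000·(-1) + 0.8000·(-1) + (-0.6000)·0 = -0.8000; e_2·a_3 = 0.9701·(-1) + 0.1455·(-1) + 0.1940·0 = -1.1157.
u_3 = a_3 + 0.8000·e_1 + 1.1157·e_2 = (0.0824, -0.1976, -0.2635).
‖u_3‖ = 0.3395, so e_3 = (0.2425, -0.5821, -0.7761).

Q = [[0.0000, 0.9701, 0.2425], [0.8000, 0.1455, -0.5821], [-0.6000, 0.1940, -0.7761]], R = [[5.0000, 3.0000, -0.8000], [0.0000, 4.1231, -1.1157], [0.0000, 0.0000, 0.3395]]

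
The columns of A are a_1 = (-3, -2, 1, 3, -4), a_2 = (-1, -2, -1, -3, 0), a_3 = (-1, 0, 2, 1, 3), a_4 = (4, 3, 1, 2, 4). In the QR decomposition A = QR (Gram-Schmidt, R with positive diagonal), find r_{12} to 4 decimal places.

e_1 = a_1/‖a_1‖ = (-3, -2, 1, 3, -4)/6.2450 = (-0.4804, -0.3203, 0.1601, 0.4804, -0.6405).
r_{12} = e_1·a_2 = -0.4804.

r_{12} = -0.4804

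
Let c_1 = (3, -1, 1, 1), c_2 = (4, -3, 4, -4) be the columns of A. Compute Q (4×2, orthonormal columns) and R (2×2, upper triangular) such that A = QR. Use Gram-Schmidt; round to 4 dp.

Q = [[0.8660, 0.0404], [-0.2887, -0.2830], [0.2887, 0.4446], [0.2887, -0.8489]], R = [[3.4641, 4.3301], [0.0000, 6.1847]]

c_1 = (3, -1, 1, 1); ‖c_1‖ = 3.4641, so q_1 = (0.8660, -0.2887, 0.2887, 0.2887).
q_1·c_2 = 0.8660·4 + (-0.2887)·(-3) + 0.2887·4 + 0.2887·(-4) = 4.3301.
u_2 = c_2 − 4.3301·q_1 = (0.2500, -1.7500, 2.7500, -5.2500).
‖u_2‖ = 6.1847, so q_2 = (0.0404, -0.2830, 0.4446, -0.8489).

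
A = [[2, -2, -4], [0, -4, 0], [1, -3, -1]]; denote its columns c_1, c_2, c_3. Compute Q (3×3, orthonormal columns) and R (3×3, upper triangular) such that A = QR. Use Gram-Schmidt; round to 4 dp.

Q = [[0.8944, 0.1826, -0.4082], [0.0000, -0.9129, -0.4082], [0.4472, -0.3651, 0.8165]], R = [[2.2361, -3.1305, -4.0249], [0.0000, 4.3818, -0.3651], [0.0000, 0.0000, 0.8165]]

c_1 = (2, 0, 1); ‖c_1‖ = 2.2361, so e_1 = (0.8944, 0.0000, 0.4472).
e_1·c_2 = 0.8944·(-2) + 0.0000·(-4) + 0.4472·(-3) = -3.1305.
u_2 = c_2 + 3.1305·e_1 = (0.8000, -4.0000, -1.6000).
‖u_2‖ = 4.3818, so e_2 = (0.1826, -0.9129, -0.3651).
e_1·c_3 = 0.8944·(-4) + 0.0000·0 + 0.4472·(-1) = -4.0249; e_2·c_3 = 0.1826·(-4) + (-0.9129)·0 + (-0.3651)·(-1) = -0.3651.
u_3 = c_3 + 4.0249·e_1 + 0.3651·e_2 = (-0.3333, -0.3333, 0.6667).
‖u_3‖ = 0.8165, so e_3 = (-0.4082, -0.4082, 0.8165).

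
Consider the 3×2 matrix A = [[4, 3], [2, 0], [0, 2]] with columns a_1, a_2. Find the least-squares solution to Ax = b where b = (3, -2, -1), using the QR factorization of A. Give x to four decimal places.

x = (0.1724, 0.3793)

a_1 = (4, 2, 0); ‖a_1‖ = 4.4721, so q_1 = (0.8944, 0.4472, 0.0000).
q_1·a_2 = 0.8944·3 + 0.4472·0 + 0.0000·2 = 2.6833.
u_2 = a_2 − 2.6833·q_1 = (0.6000, -1.2000, 2.0000).
‖u_2‖ = 2.4083, so q_2 = (0.2491, -0.4983, 0.8305).
Qᵀb = (1.7889, 0.9135).
Back-substitute: x_2 = 0.9135/2.4083 = 0.3793.
x_1 = (1.7889 − 2.6833·0.3793)/4.4721 = 0.1724.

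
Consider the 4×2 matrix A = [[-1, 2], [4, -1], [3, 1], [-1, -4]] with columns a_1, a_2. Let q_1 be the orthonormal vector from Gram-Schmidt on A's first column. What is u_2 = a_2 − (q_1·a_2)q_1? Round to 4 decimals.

q_1 = a_1/‖a_1‖ = (-1, 4, 3, -1)/5.1962 = (-0.1925, 0.7698, 0.5774, -0.1925).
r_{12} = q_1·a_2 = 0.1925.
u_2 = a_2 − 0.1925·q_1 = (2.0370, -1.1481, 0.8889, -3.9630).

u_2 = (2.0370, -1.1481, 0.8889, -3.9630)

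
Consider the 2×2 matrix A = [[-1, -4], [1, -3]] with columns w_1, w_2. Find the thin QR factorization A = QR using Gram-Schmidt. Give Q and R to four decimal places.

Q = [[-0.7071, -0.7071], [0.7071, -0.7071]], R = [[1.4142, 0.7071], [0.0000, 4.9497]]

w_1 = (-1, 1); ‖w_1‖ = 1.4142, so e_1 = (-0.7071, 0.7071).
e_1·w_2 = (-0.7071)·(-4) + 0.7071·(-3) = 0.7071.
u_2 = w_2 − 0.7071·e_1 = (-3.5000, -3.5000).
‖u_2‖ = 4.9497, so e_2 = (-0.7071, -0.7071).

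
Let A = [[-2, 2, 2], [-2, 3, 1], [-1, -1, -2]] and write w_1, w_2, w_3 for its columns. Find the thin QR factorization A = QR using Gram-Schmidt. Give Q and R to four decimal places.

q_1 = w_1/‖w_1‖ = (-2, -2, -1)/3.0000 = (-0.6667, -0.6667, -0.3333).
r_{12} = q_1·w_2 = -3.0000.
u_2 = w_2 + 3.0000·q_1 = (0.0000, 1.0000, -2.0000).
‖u_2‖ = 2.2361, so q_2 = (0.0000, 0.4472, -0.8944).
r_{13} = q_1·w_3 = -1.3333; r_{23} = q_2·w_3 = 2.2361.
u_3 = w_3 + 1.3333·q_1 − 2.2361·q_2 = (1.1111, -0.8889, -0.4444).
‖u_3‖ = 1.4907, so q_3 = (0.7454, -0.5963, -0.2981).

Q = [[-0.6667, 0.0000, 0.7454], [-0.6667, 0.4472, -0.5963], [-0.3333, -0.8944, -0.2981]], R = [[3.0000, -3.0000, -1.3333], [0.0000, 2.2361, 2.2361], [0.0000, 0.0000, 1.4907]]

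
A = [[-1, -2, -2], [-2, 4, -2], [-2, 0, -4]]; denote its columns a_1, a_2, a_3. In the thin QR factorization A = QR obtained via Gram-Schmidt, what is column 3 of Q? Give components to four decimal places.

q_3 = (0.6667, 0.3333, -0.6667)

a_1 = (-1, -2, -2); ‖a_1‖ = 3.0000, so q_1 = (-0.3333, -0.6667, -0.6667).
q_1·a_2 = (-0.3333)·(-2) + (-0.6667)·4 + (-0.6667)·0 = -2.0000.
u_2 = a_2 + 2.0000·q_1 = (-2.6667, 2.6667, -1.3333).
‖u_2‖ = 4.0000, so q_2 = (-0.6667, 0.6667, -0.3333).
q_1·a_3 = (-0.3333)·(-2) + (-0.6667)·(-2) + (-0.6667)·(-4) = 4.6667; q_2·a_3 = (-0.6667)·(-2) + 0.6667·(-2) + (-0.3333)·(-4) = 1.3333.
u_3 = a_3 − 4.6667·q_1 − 1.3333·q_2 = (0.4444, 0.2222, -0.4444).
‖u_3‖ = 0.6667, so q_3 = (0.6667, 0.3333, -0.6667).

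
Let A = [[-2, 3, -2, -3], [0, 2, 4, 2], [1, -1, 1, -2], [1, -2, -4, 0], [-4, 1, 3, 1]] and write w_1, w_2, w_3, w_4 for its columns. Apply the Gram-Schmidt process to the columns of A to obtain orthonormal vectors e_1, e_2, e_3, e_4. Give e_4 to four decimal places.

e_4 = (-0.3147, 0.3255, -0.8448, 0.2846, 0.0173)

e_1 = w_1/‖w_1‖ = (-2, 0, 1, 1, -4)/4.6904 = (-0.4264, 0.0000, 0.2132, 0.2132, -0.8528).
r_{12} = e_1·w_2 = -2.7716.
u_2 = w_2 + 2.7716·e_1 = (1.8182, 2.0000, -0.4091, -1.4091, -1.3636).
‖u_2‖ = 3.3643, so e_2 = (0.5404, 0.5945, -0.1216, -0.4188, -0.4053).
r_{13} = e_1·w_3 = -2.3452; r_{23} = e_2·w_3 = 1.6348.
u_3 = w_3 + 2.3452·e_1 − 1.6348·e_2 = (-3.8835, 3.0281, 1.6988, -2.8153, 1.6627).
‖u_3‖ = 6.1504, so e_3 = (-0.6314, 0.4923, 0.2762, -0.4577, 0.2703).
r_{14} = e_1·w_4 = 0.0000; r_{24} = e_2·w_4 = -0.5945; r_{34} = e_3·w_4 = 2.5969.
u_4 = w_4 + 0.0000·e_1 + 0.5945·e_2 − 2.5969·e_3 = (-1.0390, 1.0748, -2.7896, 0.9397, 0.0570).
‖u_4‖ = 3.3019, so e_4 = (-0.3147, 0.3255, -0.8448, 0.2846, 0.0173).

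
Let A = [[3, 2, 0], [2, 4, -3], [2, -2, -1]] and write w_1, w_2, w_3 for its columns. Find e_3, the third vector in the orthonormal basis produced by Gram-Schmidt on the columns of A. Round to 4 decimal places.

w_1 = (3, 2, 2); ‖w_1‖ = 4.1231, so e_1 = (0.7276, 0.4851, 0.4851).
e_1·w_2 = 0.7276·2 + 0.4851·4 + 0.4851·(-2) = 2.4254.
u_2 = w_2 − 2.4254·e_1 = (0.2353, 2.8235, -3.1765).
‖u_2‖ = 4.2565, so e_2 = (0.0553, 0.6633, -0.7463).
e_1·w_3 = 0.7276·0 + 0.4851·(-3) + 0.4851·(-1) = -1.9403; e_2·w_3 = 0.0553·0 + 0.6633·(-3) + (-0.7463)·(-1) = -1.2438.
u_3 = w_3 + 1.9403·e_1 + 1.2438·e_2 = (1.4805, -1.2338, -0.9870).
‖u_3‖ = 2.1653, so e_3 = (0.6838, -0.5698, -0.4558).

e_3 = (0.6838, -0.5698, -0.4558)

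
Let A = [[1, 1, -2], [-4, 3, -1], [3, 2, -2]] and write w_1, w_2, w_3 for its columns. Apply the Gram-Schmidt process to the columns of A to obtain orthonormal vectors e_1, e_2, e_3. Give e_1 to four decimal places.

e_1 = w_1/‖w_1‖ = (1, -4, 3)/5.0990 = (0.1961, -0.7845, 0.5883).

e_1 = (0.1961, -0.7845, 0.5883)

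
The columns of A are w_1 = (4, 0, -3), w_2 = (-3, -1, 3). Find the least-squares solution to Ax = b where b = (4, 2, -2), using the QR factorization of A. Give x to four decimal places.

x = (-0.0588, -1.1176)

w_1 = (4, 0, -3); ‖w_1‖ = 5.0000, so q_1 = (0.8000, 0.0000, -0.6000).
q_1·w_2 = 0.8000·(-3) + 0.0000·(-1) + (-0.6000)·3 = -4.2000.
u_2 = w_2 + 4.2000·q_1 = (0.3600, -1.0000, 0.4800).
‖u_2‖ = 1.1662, so q_2 = (0.3087, -0.8575, 0.4116).
Qᵀb = (4.4000, -1.3034).
Back-substitute: x_2 = -1.3034/1.1662 = -1.1176.
x_1 = (4.4000 + 4.2000·(-1.1176))/5.0000 = -0.0588.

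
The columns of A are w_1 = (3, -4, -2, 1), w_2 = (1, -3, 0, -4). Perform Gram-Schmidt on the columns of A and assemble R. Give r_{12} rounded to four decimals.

w_1 = (3, -4, -2, 1); ‖w_1‖ = 5.4772, so q_1 = (0.5477, -0.7303, -0.3651, 0.1826).
r_{12} = q_1·w_2 = 2.0083.

r_{12} = 2.0083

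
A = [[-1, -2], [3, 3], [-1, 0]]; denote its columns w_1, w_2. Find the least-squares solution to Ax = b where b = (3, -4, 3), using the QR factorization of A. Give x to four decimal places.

w_1 = (-1, 3, -1); ‖w_1‖ = 3.3166, so e_1 = (-0.3015, 0.9045, -0.3015).
e_1·w_2 = (-0.3015)·(-2) + 0.9045·3 + (-0.3015)·0 = 3.3166.
u_2 = w_2 − 3.3166·e_1 = (-1.0000, 0.0000, 1.0000).
‖u_2‖ = 1.4142, so e_2 = (-0.7071, 0.0000, 0.7071).
Qᵀb = (-5.4272, 0.0000).
Back-substitute: x_2 = 0.0000/1.4142 = 0.0000.
x_1 = (-5.4272 − 3.3166·0.0000)/3.3166 = -1.6364.

x = (-1.6364, 0.0000)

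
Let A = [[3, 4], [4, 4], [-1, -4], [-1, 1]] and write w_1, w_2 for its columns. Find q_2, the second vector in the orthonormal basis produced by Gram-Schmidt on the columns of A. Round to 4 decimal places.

q_2 = (0.1517, -0.1618, -0.7789, 0.5867)

q_1 = w_1/‖w_1‖ = (3, 4, -1, -1)/5.1962 = (0.5774, 0.7698, -0.1925, -0.1925).
r_{12} = q_1·w_2 = 5.9660.
u_2 = w_2 − 5.9660·q_1 = (0.5556, -0.5926, -2.8519, 2.1481).
‖u_2‖ = 3.6616, so q_2 = (0.1517, -0.1618, -0.7789, 0.5867).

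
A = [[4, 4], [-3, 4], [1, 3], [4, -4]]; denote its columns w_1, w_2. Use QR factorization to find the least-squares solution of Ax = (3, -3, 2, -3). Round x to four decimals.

x = (0.3411, 0.3696)

w_1 = (4, -3, 1, 4); ‖w_1‖ = 6.4807, so q_1 = (0.6172, -0.4629, 0.1543, 0.6172).
q_1·w_2 = 0.6172·4 + (-0.4629)·4 + 0.1543·3 + 0.6172·(-4) = -1.3887.
u_2 = w_2 + 1.3887·q_1 = (4.8571, 3.3571, 3.2143, -3.1429).
‖u_2‖ = 7.4210, so q_2 = (0.6545, 0.4524, 0.4331, -0.4235).
Qᵀb = (1.6973, 2.7432).
Back-substitute: x_2 = 2.7432/7.4210 = 0.3696.
x_1 = (1.6973 + 1.3887·0.3696)/6.4807 = 0.3411.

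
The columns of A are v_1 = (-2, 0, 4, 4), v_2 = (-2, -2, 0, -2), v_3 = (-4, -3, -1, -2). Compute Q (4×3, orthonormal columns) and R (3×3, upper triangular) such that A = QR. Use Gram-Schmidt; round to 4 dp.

Q = [[-0.3333, -0.6537, -0.4982], [0.0000, -0.5883, 0.0226], [0.6667, 0.1307, -0.7247], [0.6667, -0.4576, 0.4756]], R = [[6.0000, -0.6667, -0.6667], [0.0000, 3.3993, 5.1644], [0.0000, 0.0000, 1.6984]]

v_1 = (-2, 0, 4, 4); ‖v_1‖ = 6.0000, so e_1 = (-0.3333, 0.0000, 0.6667, 0.6667).
e_1·v_2 = (-0.3333)·(-2) + 0.0000·(-2) + 0.6667·0 + 0.6667·(-2) = -0.6667.
u_2 = v_2 + 0.6667·e_1 = (-2.2222, -2.0000, 0.4444, -1.5556).
‖u_2‖ = 3.3993, so e_2 = (-0.6537, -0.5883, 0.1307, -0.4576).
e_1·v_3 = (-0.3333)·(-4) + 0.0000·(-3) + 0.6667·(-1) + 0.6667·(-2) = -0.6667; e_2·v_3 = (-0.6537)·(-4) + (-0.5883)·(-3) + 0.1307·(-1) + (-0.4576)·(-2) = 5.1644.
u_3 = v_3 + 0.6667·e_1 − 5.1644·e_2 = (-0.8462, 0.0385, -1.2308, 0.8077).
‖u_3‖ = 1.6984, so e_3 = (-0.4982, 0.0226, -0.7247, 0.4756).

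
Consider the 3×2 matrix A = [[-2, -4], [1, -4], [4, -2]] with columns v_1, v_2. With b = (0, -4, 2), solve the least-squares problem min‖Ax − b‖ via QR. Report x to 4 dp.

v_1 = (-2, 1, 4); ‖v_1‖ = 4.5826, so e_1 = (-0.4364, 0.2182, 0.8729).
e_1·v_2 = (-0.4364)·(-4) + 0.2182·(-4) + 0.8729·(-2) = -0.8729.
u_2 = v_2 + 0.8729·e_1 = (-4.3810, -3.8095, -1.2381).
‖u_2‖ = 5.9362, so e_2 = (-0.7380, -0.6417, -0.2086).
Qᵀb = (0.8729, 2.1499).
Back-substitute: x_2 = 2.1499/5.9362 = 0.3622.
x_1 = (0.8729 + 0.8729·0.3622)/4.5826 = 0.2595.

x = (0.2595, 0.3622)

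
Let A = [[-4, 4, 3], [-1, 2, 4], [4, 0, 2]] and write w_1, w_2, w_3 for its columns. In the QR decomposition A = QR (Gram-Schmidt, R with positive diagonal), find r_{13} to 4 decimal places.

q_1 = w_1/‖w_1‖ = (-4, -1, 4)/5.7446 = (-0.6963, -0.1741, 0.6963).
r_{13} = q_1·w_3 = -1.3926.

r_{13} = -1.3926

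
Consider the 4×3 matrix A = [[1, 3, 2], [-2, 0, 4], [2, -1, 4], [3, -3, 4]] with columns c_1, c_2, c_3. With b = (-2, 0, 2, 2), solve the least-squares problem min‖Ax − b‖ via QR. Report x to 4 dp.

x = (0.0902, -0.6566, 0.0802)

c_1 = (1, -2, 2, 3); ‖c_1‖ = 4.2426, so e_1 = (0.2357, -0.4714, 0.4714, 0.7071).
e_1·c_2 = 0.2357·3 + (-0.4714)·0 + 0.4714·(-1) + 0.7071·(-3) = -1.8856.
u_2 = c_2 + 1.8856·e_1 = (3.4444, -0.8889, -0.1111, -1.6667).
‖u_2‖ = 3.9299, so e_2 = (0.8765, -0.2262, -0.0283, -0.4241).
e_1·c_3 = 0.2357·2 + (-0.4714)·4 + 0.4714·4 + 0.7071·4 = 3.2998; e_2·c_3 = 0.8765·2 + (-0.2262)·4 + (-0.0283)·4 + (-0.4241)·4 = -0.9613.
u_3 = c_3 − 3.2998·e_1 + 0.9613·e_2 = (2.0647, 5.3381, 2.4173, 1.2590).
‖u_3‖ = 6.3393, so e_3 = (0.3257, 0.8421, 0.3813, 0.1986).
Qᵀb = (1.8856, -2.6577, 0.5084).
Back-substitute: x_3 = 0.5084/6.3393 = 0.0802.
x_2 = (-2.6577 + 0.9613·0.0802)/3.9299 = -0.6566.
x_1 = (1.8856 + 1.8856·(-0.6566) − 3.2998·0.0802)/4.2426 = 0.0902.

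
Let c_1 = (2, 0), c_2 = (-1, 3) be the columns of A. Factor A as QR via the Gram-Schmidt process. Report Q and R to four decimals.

Q = [[1.0000, 0.0000], [0.0000, 1.0000]], R = [[2.0000, -1.0000], [0.0000, 3.0000]]

e_1 = c_1/‖c_1‖ = (2, 0)/2.0000 = (1.0000, 0.0000).
r_{12} = e_1·c_2 = -1.0000.
u_2 = c_2 + 1.0000·e_1 = (0.0000, 3.0000).
‖u_2‖ = 3.0000, so e_2 = (0.0000, 1.0000).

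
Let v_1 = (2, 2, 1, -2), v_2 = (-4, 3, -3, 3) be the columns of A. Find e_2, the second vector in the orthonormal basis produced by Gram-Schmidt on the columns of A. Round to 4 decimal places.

e_1 = v_1/‖v_1‖ = (2, 2, 1, -2)/3.6056 = (0.5547, 0.5547, 0.2774, -0.5547).
r_{12} = e_1·v_2 = -3.0509.
u_2 = v_2 + 3.0509·e_1 = (-2.3077, 4.6923, -2.1538, 1.3077).
‖u_2‖ = 5.8045, so e_2 = (-0.3976, 0.8084, -0.3711, 0.2253).

e_2 = (-0.3976, 0.8084, -0.3711, 0.2253)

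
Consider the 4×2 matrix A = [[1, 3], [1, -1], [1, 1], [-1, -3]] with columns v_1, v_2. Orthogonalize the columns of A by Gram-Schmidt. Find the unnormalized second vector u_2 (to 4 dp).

v_1 = (1, 1, 1, -1); ‖v_1‖ = 2.0000, so e_1 = (0.5000, 0.5000, 0.5000, -0.5000).
e_1·v_2 = 0.5000·3 + 0.5000·(-1) + 0.5000·1 + (-0.5000)·(-3) = 3.0000.
u_2 = v_2 − 3.0000·e_1 = (1.5000, -2.5000, -0.5000, -1.5000).

u_2 = (1.5000, -2.5000, -0.5000, -1.5000)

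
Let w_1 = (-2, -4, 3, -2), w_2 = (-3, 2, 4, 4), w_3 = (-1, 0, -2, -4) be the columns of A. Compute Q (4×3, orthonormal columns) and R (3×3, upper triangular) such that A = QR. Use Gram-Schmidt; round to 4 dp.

Q = [[-0.3482, -0.4297, -0.6555], [-0.6963, 0.3347, 0.4781], [0.5222, 0.5699, -0.1720], [-0.3482, 0.6152, -0.5587]], R = [[5.7446, 0.3482, 0.6963], [0.0000, 6.6992, -3.1709], [0.0000, 0.0000, 3.2343]]

w_1 = (-2, -4, 3, -2); ‖w_1‖ = 5.7446, so q_1 = (-0.3482, -0.6963, 0.5222, -0.3482).
q_1·w_2 = (-0.3482)·(-3) + (-0.6963)·2 + 0.5222·4 + (-0.3482)·4 = 0.3482.
u_2 = w_2 − 0.3482·q_1 = (-2.8788, 2.2424, 3.8182, 4.1212).
‖u_2‖ = 6.6992, so q_2 = (-0.4297, 0.3347, 0.5699, 0.6152).
q_1·w_3 = (-0.3482)·(-1) + (-0.6963)·0 + 0.5222·(-2) + (-0.3482)·(-4) = 0.6963; q_2·w_3 = (-0.4297)·(-1) + 0.3347·0 + 0.5699·(-2) + 0.6152·(-4) = -3.1709.
u_3 = w_3 − 0.6963·q_1 + 3.1709·q_2 = (-2.1202, 1.5463, -0.5564, -1.8069).
‖u_3‖ = 3.2343, so q_3 = (-0.6555, 0.4781, -0.1720, -0.5587).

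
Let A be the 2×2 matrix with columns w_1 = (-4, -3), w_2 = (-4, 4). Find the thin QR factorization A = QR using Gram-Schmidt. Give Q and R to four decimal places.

Q = [[-0.8000, -0.6000], [-0.6000, 0.8000]], R = [[5.0000, 0.8000], [0.0000, 5.6000]]

w_1 = (-4, -3); ‖w_1‖ = 5.0000, so q_1 = (-0.8000, -0.6000).
q_1·w_2 = (-0.8000)·(-4) + (-0.6000)·4 = 0.8000.
u_2 = w_2 − 0.8000·q_1 = (-3.3600, 4.4800).
‖u_2‖ = 5.6000, so q_2 = (-0.6000, 0.8000).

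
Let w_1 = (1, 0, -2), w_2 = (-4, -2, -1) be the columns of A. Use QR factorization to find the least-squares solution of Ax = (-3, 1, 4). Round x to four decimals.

w_1 = (1, 0, -2); ‖w_1‖ = 2.2361, so q_1 = (0.4472, 0.0000, -0.8944).
q_1·w_2 = 0.4472·(-4) + 0.0000·(-2) + (-0.8944)·(-1) = -0.8944.
u_2 = w_2 + 0.8944·q_1 = (-3.6000, -2.0000, -1.8000).
‖u_2‖ = 4.4944, so q_2 = (-0.8010, -0.4450, -0.4005).
Qᵀb = (-4.9193, 0.3560).
Back-substitute: x_2 = 0.3560/4.4944 = 0.0792.
x_1 = (-4.9193 + 0.8944·0.0792)/2.2361 = -2.1683.

x = (-2.1683, 0.0792)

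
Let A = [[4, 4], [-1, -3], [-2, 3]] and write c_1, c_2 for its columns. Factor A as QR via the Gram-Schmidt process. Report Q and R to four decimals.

Q = [[0.8729, 0.2991], [-0.2182, -0.4674], [-0.4364, 0.8319]], R = [[4.5826, 2.8368], [0.0000, 5.0943]]

q_1 = c_1/‖c_1‖ = (4, -1, -2)/4.5826 = (0.8729, -0.2182, -0.4364).
r_{12} = q_1·c_2 = 2.8368.
u_2 = c_2 − 2.8368·q_1 = (1.5238, -2.3810, 4.2381).
‖u_2‖ = 5.0943, so q_2 = (0.2991, -0.4674, 0.8319).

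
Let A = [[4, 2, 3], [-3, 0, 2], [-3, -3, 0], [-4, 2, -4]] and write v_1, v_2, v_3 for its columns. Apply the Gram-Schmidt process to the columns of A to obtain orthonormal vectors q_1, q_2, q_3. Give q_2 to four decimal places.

q_2 = (0.3264, 0.1377, -0.6273, 0.6936)

q_1 = v_1/‖v_1‖ = (4, -3, -3, -4)/7.0711 = (0.5657, -0.4243, -0.4243, -0.5657).
r_{12} = q_1·v_2 = 1.2728.
u_2 = v_2 − 1.2728·q_1 = (1.2800, 0.5400, -2.4600, 2.7200).
‖u_2‖ = 3.9217, so q_2 = (0.3264, 0.1377, -0.6273, 0.6936).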